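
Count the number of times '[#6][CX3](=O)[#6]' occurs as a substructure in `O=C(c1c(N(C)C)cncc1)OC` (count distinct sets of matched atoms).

0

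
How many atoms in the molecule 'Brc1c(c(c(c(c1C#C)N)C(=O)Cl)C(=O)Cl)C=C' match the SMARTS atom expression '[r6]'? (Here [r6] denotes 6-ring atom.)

The query [r6] means: r6 matches atoms in a six-membered ring.
Check the 18 heavy atoms by environment: 6× c (aromatic, in 6-ring) → match; 6× C (acyclic) → no; 2× O (acyclic) → no; 2× Cl (acyclic) → no; 1× N (acyclic) → no; 1× Br (acyclic) → no.
That gives 6 matching atoms.

6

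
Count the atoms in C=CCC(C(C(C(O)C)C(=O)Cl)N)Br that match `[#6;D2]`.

2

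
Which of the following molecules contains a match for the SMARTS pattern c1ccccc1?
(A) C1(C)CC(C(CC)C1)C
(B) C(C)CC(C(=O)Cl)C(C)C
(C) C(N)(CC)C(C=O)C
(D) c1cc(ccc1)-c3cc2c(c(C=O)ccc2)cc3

c1ccccc1 describes six aromatic carbons in a ring (a benzene ring).
(A) has a methyl group (-CH3) but no six-membered all-carbon aromatic ring is present.
(B) has a methyl group (-CH3) but no six-membered all-carbon aromatic ring is present.
(C) has a methyl group (-CH3) but no six-membered all-carbon aromatic ring is present.
(D) contains a phenyl ring, which satisfies every atom and bond constraint.
So the answer is (D).

D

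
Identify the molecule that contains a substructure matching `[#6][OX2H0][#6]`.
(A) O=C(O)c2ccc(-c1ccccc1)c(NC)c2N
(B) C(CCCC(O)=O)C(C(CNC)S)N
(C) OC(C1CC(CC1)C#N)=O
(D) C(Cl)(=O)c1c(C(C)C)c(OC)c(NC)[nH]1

D

[#6][OX2H0][#6] describes an aliphatic oxygen bridging two carbons with no H on the oxygen (an ether).
(A) has a carboxylic acid group (-C(=O)OH) but the -OH oxygen has H1; the =O is OX1, not OX2.
(B) has a carboxylic acid group (-C(=O)OH) but the -OH oxygen has H1; the =O is OX1, not OX2.
(C) has a carboxylic acid group (-C(=O)OH) but the -OH oxygen has H1; the =O is OX1, not OX2.
(D) contains a methoxy ether (-OCH3), which satisfies every atom and bond constraint.
So the answer is (D).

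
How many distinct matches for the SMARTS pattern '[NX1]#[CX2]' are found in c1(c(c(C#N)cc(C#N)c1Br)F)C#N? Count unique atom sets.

[NX1]#[CX2] is the SMARTS for a nitrile: a nitrogen triple-bonded to a two-connected carbon.
The molecule carries 3 separate instances of a nitrile (-C#N) meeting every constraint; each maps to a distinct set of atoms, giving 3 matches.

3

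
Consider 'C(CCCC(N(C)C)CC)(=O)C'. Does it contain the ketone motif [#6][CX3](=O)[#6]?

Yes

The pattern [#6][CX3](=O)[#6] describes a carbonyl carbon (no H) flanked by two carbons — a ketone.
The molecule carries an acetyl/ketone group (-C(=O)CH3), whose atoms satisfy every constraint of the query, so the pattern matches.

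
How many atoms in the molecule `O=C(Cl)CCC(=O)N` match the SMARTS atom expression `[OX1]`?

Check the 8 heavy atoms by environment: 2× C (X4) → no; 2× C (X3) → no; 2× O (X1) → match; 1× N (X3) → no; 1× Cl (X1) → no.
That gives 2 matching atoms.

2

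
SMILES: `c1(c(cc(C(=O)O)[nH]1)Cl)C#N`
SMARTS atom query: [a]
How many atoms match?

5

The query [a] means: a matches any aromatic atom.
Check the 11 heavy atoms by environment: 1× n (aromatic) → match; 4× c (aromatic) → match; 2× C → no; 1× N → no; 2× O → no; 1× Cl → no.
Summing the matching environments: 1 + 4 = 5 matching atoms.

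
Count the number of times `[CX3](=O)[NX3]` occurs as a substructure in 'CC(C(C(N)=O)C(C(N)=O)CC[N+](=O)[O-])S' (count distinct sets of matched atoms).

2

[CX3](=O)[NX3] is the SMARTS for an amide: a carbonyl carbon bonded to a trivalent nitrogen.
The molecule carries 2 separate instances of a primary amide (-C(=O)NH2) meeting every constraint; each maps to a distinct set of atoms, giving 2 matches.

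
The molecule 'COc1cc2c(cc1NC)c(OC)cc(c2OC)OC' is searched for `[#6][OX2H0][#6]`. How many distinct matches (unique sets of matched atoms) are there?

4

[#6][OX2H0][#6] is the SMARTS for an ether: an aliphatic oxygen bridging two carbons with no H on the oxygen.
The molecule carries 4 separate instances of a methoxy ether (-OCH3) meeting every constraint; each maps to a distinct set of atoms, giving 4 matches.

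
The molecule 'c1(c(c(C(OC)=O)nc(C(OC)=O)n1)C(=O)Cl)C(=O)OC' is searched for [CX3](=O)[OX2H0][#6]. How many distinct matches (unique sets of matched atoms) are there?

[CX3](=O)[OX2H0][#6] is the SMARTS for an ester: a carbonyl carbon bonded to an oxygen that is itself bonded to carbon (no H on that O).
The molecule carries 3 separate instances of a methyl-ester group (-C(=O)OCH3) meeting every constraint; each maps to a distinct set of atoms, giving 3 matches.

3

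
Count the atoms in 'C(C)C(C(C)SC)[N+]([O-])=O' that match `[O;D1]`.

The query [O;D1] means: aliphatic oxygen bonded to exactly one heavy atom.
Check the 10 heavy atoms by environment: 1× C (D2) → no; 2× C (D3) → no; 3× C (D1) → no; 1× N (charge +1, D3) → no; 1× O (charge -1, D1) → match; 1× O (D1) → match; 1× S (D2) → no.
Summing the matching environments: 1 + 1 = 2 matching atoms.

2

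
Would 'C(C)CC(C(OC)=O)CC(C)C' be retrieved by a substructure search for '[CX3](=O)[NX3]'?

No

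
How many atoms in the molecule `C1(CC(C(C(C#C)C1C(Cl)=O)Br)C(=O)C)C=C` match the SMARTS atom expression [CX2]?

The query [CX2] means: C with X2: aliphatic carbon with exactly 2 total connections.
Check the 17 heavy atoms by environment: 7× C (X4) → no; 4× C (X3) → no; 2× O (X1) → no; 1× Br (X1) → no; 1× Cl (X1) → no; 2× C (X2) → match.
That gives 2 matching atoms.

2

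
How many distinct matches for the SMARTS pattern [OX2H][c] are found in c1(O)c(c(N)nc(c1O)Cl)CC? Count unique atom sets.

2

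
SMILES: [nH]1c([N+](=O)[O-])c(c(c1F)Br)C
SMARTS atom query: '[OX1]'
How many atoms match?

2

Check the 11 heavy atoms by environment: 1× n (aromatic, X3) → no; 4× c (aromatic, X3) → no; 1× C (X4) → no; 1× N (charge +1, X3) → no; 1× O (charge -1, X1) → match; 1× O (X1) → match; 1× Br (X1) → no; 1× F (X1) → no.
Summing the matching environments: 1 + 1 = 2 matching atoms.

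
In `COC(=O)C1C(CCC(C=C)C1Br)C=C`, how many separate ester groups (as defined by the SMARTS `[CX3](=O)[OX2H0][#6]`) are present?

1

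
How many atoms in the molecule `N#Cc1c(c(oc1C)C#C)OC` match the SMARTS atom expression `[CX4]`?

2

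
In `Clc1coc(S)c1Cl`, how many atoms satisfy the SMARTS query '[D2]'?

Check the 8 heavy atoms by environment: 1× o (aromatic, D2) → match; 1× c (aromatic, D2) → match; 3× c (aromatic, D3) → no; 2× Cl (D1) → no; 1× S (D1) → no.
Summing the matching environments: 1 + 1 = 2 matching atoms.

2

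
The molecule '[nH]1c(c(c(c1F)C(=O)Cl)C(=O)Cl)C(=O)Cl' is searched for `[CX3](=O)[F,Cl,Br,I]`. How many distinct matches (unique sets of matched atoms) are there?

3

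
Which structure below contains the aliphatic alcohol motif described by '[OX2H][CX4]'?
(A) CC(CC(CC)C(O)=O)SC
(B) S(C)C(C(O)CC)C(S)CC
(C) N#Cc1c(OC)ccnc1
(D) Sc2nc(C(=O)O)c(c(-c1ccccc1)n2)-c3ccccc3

[OX2H][CX4] describes a hydroxyl oxygen bound to an sp3 (X4) carbon (an aliphatic alcohol).
(A) has a carboxylic acid group (-C(=O)OH) but the -OH is on a CX3 carbonyl carbon, not a CX4 carbon.
(B) contains a hydroxyl group (-OH), which satisfies every atom and bond constraint.
(C) has a methoxy ether (-OCH3) but the oxygen has H0 (ether), not H1.
(D) has a carboxylic acid group (-C(=O)OH) but the -OH is on a CX3 carbonyl carbon, not a CX4 carbon.
So the answer is (B).

B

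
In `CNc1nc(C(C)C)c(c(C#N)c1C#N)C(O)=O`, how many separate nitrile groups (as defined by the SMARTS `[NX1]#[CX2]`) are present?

2

[NX1]#[CX2] is the SMARTS for a nitrile: a nitrogen triple-bonded to a two-connected carbon.
The molecule carries 2 separate instances of a nitrile (-C#N) meeting every constraint; each maps to a distinct set of atoms, giving 2 matches.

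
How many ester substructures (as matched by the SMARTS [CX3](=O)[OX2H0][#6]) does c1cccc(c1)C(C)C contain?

0

[CX3](=O)[OX2H0][#6] is the SMARTS for an ester: a carbonyl carbon bonded to an oxygen that is itself bonded to carbon (no H on that O).
No fragment in the molecule satisfies every constraint, giving 0 matches.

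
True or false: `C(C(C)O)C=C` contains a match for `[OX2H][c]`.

The pattern [OX2H][c] describes a hydroxyl oxygen attached to an aromatic carbon — a phenol.
The closest candidate here is a hydroxyl group (-OH), but the -OH is on an aliphatic carbon, not an aromatic c. No other fragment satisfies the full query, so there is no match.

False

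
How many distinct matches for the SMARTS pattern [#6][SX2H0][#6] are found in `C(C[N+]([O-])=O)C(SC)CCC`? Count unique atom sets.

[#6][SX2H0][#6] is the SMARTS for a thioether: an aliphatic sulfur bridging two carbons with no H on the sulfur.
Exactly one fragment in the molecule meets all constraints, giving 1 match.

1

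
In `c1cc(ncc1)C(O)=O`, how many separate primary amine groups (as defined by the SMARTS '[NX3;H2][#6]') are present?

0

[NX3;H2][#6] is the SMARTS for a primary amine: a trivalent nitrogen with two H attached to carbon.
No fragment in the molecule satisfies every constraint, giving 0 matches.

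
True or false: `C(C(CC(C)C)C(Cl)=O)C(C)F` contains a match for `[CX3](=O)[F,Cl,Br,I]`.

True

The pattern [CX3](=O)[F,Cl,Br,I] describes a carbonyl carbon bonded to a halogen — an acyl halide.
The molecule carries an acyl chloride (-C(=O)Cl), whose atoms satisfy every constraint of the query, so the pattern matches.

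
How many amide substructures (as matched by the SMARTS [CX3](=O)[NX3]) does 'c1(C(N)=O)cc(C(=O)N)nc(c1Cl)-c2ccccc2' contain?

[CX3](=O)[NX3] is the SMARTS for an amide: a carbonyl carbon bonded to a trivalent nitrogen.
The molecule carries 2 separate instances of a primary amide (-C(=O)NH2) meeting every constraint; each maps to a distinct set of atoms, giving 2 matches.

2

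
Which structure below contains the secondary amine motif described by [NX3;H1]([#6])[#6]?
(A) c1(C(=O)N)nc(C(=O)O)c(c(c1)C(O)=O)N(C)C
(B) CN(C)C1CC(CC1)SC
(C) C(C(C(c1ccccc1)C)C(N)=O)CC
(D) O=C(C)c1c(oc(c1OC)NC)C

D

[NX3;H1]([#6])[#6] describes a trivalent nitrogen with one H, bonded to two carbons (a secondary amine).
(A) has a dimethylamino group (-N(CH3)2) but the nitrogen has H0, not H1.
(B) has a dimethylamino group (-N(CH3)2) but the nitrogen has H0, not H1.
(C) has a primary amide (-C(=O)NH2) but the -C(=O)NH2 nitrogen has H2, not H1.
(D) contains an N-methylamino group (-NHCH3), which satisfies every atom and bond constraint.
So the answer is (D).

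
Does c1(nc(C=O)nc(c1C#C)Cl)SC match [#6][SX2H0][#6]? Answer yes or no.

The pattern [#6][SX2H0][#6] describes an aliphatic sulfur bridging two carbons with no H on the sulfur — a thioether.
The molecule carries a methylthio ether (-SCH3), whose atoms satisfy every constraint of the query, so the pattern matches.

Yes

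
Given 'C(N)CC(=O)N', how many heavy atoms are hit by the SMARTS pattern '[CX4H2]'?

The query [CX4H2] means: sp3 carbon (X4) with exactly two hydrogens.
Check the 6 heavy atoms by environment: 2× C (H2, X4) → match; 1× C (H0, X3) → no; 1× O (H0, X1) → no; 2× N (H2, X3) → no.
That gives 2 matching atoms.

2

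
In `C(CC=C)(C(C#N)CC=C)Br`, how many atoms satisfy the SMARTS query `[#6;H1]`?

Check the 11 heavy atoms by environment: 4× C (H2) → no; 4× C (H1) → match; 1× Br (H0) → no; 1× C (H0) → no; 1× N (H0) → no.
That gives 4 matching atoms.

4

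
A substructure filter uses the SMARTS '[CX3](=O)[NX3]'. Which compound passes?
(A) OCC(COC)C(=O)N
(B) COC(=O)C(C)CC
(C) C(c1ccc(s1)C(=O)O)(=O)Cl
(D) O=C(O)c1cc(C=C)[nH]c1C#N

A

[CX3](=O)[NX3] describes a carbonyl carbon bonded to a trivalent nitrogen (an amide).
(A) contains a primary amide (-C(=O)NH2), which satisfies every atom and bond constraint.
(B) has a methyl-ester group (-C(=O)OCH3) but the carbonyl is bonded to O, not to an NX3 nitrogen.
(C) has a carboxylic acid group (-C(=O)OH) but the carbonyl is bonded to O, not to an NX3 nitrogen.
(D) has a carboxylic acid group (-C(=O)OH) but the carbonyl is bonded to O, not to an NX3 nitrogen.
So the answer is (A).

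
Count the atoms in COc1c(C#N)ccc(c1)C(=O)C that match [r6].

6

The query [r6] means: r6 matches atoms in a six-membered ring.
Check the 13 heavy atoms by environment: 6× c (aromatic, in 6-ring) → match; 4× C (acyclic) → no; 2× O (acyclic) → no; 1× N (acyclic) → no.
That gives 6 matching atoms.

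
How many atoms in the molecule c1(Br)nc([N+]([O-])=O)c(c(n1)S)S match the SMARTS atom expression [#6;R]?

4

The query [#6;R] means: carbon that is part of a ring.
Check the 12 heavy atoms by environment: 2× n (aromatic, in 6-ring) → no; 4× c (aromatic, in 6-ring) → match; 1× Br (acyclic) → no; 2× S (acyclic) → no; 1× N (charge +1, acyclic) → no; 1× O (charge -1, acyclic) → no; 1× O (acyclic) → no.
That gives 4 matching atoms.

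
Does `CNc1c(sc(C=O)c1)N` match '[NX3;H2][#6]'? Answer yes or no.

Yes

The pattern [NX3;H2][#6] describes a trivalent nitrogen with two H attached to carbon — a primary amine.
The molecule carries a primary amino group (-NH2), whose atoms satisfy every constraint of the query, so the pattern matches.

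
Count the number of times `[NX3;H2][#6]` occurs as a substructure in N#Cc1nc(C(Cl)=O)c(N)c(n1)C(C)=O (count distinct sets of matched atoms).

1

[NX3;H2][#6] is the SMARTS for a primary amine: a trivalent nitrogen with two H attached to carbon.
Exactly one fragment in the molecule meets all constraints, giving 1 match.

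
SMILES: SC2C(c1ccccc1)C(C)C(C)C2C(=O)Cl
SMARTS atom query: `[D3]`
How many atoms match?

The query [D3] means: atom with exactly three heavy-atom neighbours.
Check the 17 heavy atoms by environment: 6× C (D3) → match; 2× C (D1) → no; 1× S (D1) → no; 1× c (aromatic, D3) → match; 5× c (aromatic, D2) → no; 1× O (D1) → no; 1× Cl (D1) → no.
Summing the matching environments: 6 + 1 = 7 matching atoms.

7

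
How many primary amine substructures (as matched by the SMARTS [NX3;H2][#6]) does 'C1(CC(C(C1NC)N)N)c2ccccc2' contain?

[NX3;H2][#6] is the SMARTS for a primary amine: a trivalent nitrogen with two H attached to carbon.
The molecule carries 2 separate instances of a primary amino group (-NH2) meeting every constraint; each maps to a distinct set of atoms, giving 2 matches.

2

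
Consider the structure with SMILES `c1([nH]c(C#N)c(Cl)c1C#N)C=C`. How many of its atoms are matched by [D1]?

4

The query [D1] means: atom with exactly one heavy-atom neighbour (degree 1).
Check the 12 heavy atoms by environment: 1× n (aromatic, D2) → no; 4× c (aromatic, D3) → no; 1× Cl (D1) → match; 3× C (D2) → no; 2× N (D1) → match; 1× C (D1) → match.
Summing the matching environments: 1 + 2 + 1 = 4 matching atoms.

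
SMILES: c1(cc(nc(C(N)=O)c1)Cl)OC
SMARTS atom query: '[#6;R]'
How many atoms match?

5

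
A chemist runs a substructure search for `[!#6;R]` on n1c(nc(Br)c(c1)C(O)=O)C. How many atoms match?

2

The query [!#6;R] means: non-carbon atom that is part of a ring.
Check the 11 heavy atoms by environment: 2× n (aromatic, in 6-ring) → match; 4× c (aromatic, in 6-ring) → no; 2× C (acyclic) → no; 2× O (acyclic) → no; 1× Br (acyclic) → no.
That gives 2 matching atoms.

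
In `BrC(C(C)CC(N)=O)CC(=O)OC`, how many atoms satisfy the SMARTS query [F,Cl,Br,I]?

1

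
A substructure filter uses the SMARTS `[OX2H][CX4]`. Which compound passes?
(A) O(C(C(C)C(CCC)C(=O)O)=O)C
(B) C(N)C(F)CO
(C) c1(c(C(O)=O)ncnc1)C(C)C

B

[OX2H][CX4] describes a hydroxyl oxygen bound to an sp3 (X4) carbon (an aliphatic alcohol).
(A) has a carboxylic acid group (-C(=O)OH) but the -OH is on a CX3 carbonyl carbon, not a CX4 carbon.
(B) contains a hydroxyl group (-OH), which satisfies every atom and bond constraint.
(C) has a carboxylic acid group (-C(=O)OH) but the -OH is on a CX3 carbonyl carbon, not a CX4 carbon.
So the answer is (B).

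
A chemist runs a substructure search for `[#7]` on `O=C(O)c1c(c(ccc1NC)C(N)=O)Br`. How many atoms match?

2

The query [#7] means: #7 matches any nitrogen atom regardless of aromaticity.
Check the 15 heavy atoms by environment: 6× c (aromatic) → no; 3× C → no; 3× O → no; 2× N → match; 1× Br → no.
That gives 2 matching atoms.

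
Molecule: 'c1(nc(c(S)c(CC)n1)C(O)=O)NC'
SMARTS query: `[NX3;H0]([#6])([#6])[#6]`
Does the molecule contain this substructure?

No

The pattern [NX3;H0]([#6])([#6])[#6] describes a trivalent nitrogen with no H, bonded to three carbons — a tertiary amine.
The closest candidate here is an N-methylamino group (-NHCH3), but the nitrogen still has one H (H1), not H0. No other fragment satisfies the full query, so there is no match.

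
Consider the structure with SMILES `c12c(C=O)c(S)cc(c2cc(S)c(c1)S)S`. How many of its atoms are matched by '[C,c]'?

11

Check the 16 heavy atoms by environment: 10× c (aromatic) → match; 4× S → no; 1× C → match; 1× O → no.
Summing the matching environments: 10 + 1 = 11 matching atoms.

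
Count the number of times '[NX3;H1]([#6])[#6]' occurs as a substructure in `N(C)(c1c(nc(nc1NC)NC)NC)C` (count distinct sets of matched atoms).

[NX3;H1]([#6])[#6] is the SMARTS for a secondary amine: a trivalent nitrogen with one H, bonded to two carbons.
The molecule carries 3 separate instances of an N-methylamino group (-NHCH3) meeting every constraint; each maps to a distinct set of atoms, giving 3 matches.

3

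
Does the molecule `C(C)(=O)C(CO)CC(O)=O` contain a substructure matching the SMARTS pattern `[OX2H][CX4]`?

The pattern [OX2H][CX4] describes a hydroxyl oxygen bound to an sp3 (X4) carbon — an aliphatic alcohol.
The molecule carries a hydroxyl group (-OH), whose atoms satisfy every constraint of the query, so the pattern matches.

Yes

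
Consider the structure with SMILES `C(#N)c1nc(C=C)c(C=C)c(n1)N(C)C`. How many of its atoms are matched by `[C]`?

7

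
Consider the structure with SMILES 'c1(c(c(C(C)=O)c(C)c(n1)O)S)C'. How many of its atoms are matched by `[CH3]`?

3

The query [CH3] means: aliphatic carbon with exactly three hydrogens.
Check the 13 heavy atoms by environment: 1× n (aromatic, H0) → no; 5× c (aromatic, H0) → no; 3× C (H3) → match; 1× S (H1) → no; 1× O (H1) → no; 1× C (H0) → no; 1× O (H0) → no.
That gives 3 matching atoms.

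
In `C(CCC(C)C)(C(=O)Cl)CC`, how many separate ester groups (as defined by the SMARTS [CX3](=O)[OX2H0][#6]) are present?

0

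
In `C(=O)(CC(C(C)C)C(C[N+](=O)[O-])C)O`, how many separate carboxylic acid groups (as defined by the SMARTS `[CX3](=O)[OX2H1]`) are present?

1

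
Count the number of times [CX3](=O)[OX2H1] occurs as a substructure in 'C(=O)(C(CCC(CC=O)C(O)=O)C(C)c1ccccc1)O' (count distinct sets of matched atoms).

[CX3](=O)[OX2H1] is the SMARTS for a carboxylic acid: an sp2 carbon double-bonded to O and single-bonded to an -OH oxygen.
The molecule carries 2 separate instances of a carboxylic acid group (-C(=O)OH) meeting every constraint; each maps to a distinct set of atoms, giving 2 matches.

2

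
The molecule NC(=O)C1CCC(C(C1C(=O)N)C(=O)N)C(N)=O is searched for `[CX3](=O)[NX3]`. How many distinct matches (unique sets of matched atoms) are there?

4

[CX3](=O)[NX3] is the SMARTS for an amide: a carbonyl carbon bonded to a trivalent nitrogen.
The molecule carries 4 separate instances of a primary amide (-C(=O)NH2) meeting every constraint; each maps to a distinct set of atoms, giving 4 matches.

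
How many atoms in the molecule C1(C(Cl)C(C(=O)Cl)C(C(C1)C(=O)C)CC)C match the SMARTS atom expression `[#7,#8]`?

2

The query [#7,#8] means: nitrogen or oxygen (comma = OR).
Check the 16 heavy atoms by environment: 12× C → no; 2× O → match; 2× Cl → no.
That gives 2 matching atoms.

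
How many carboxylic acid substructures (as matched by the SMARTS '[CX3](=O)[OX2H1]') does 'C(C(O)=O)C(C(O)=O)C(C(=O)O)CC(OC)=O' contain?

3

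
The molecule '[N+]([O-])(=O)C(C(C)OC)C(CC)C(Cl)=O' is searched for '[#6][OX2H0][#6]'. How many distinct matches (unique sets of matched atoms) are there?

1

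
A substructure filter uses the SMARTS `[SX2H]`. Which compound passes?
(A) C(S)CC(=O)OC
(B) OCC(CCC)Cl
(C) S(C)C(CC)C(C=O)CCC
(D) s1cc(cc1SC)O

A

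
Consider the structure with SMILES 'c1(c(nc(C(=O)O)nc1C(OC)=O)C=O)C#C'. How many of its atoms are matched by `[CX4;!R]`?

1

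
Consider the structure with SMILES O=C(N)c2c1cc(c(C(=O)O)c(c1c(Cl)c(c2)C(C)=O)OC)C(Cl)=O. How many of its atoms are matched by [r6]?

The query [r6] means: r6 matches atoms in a six-membered ring.
Check the 25 heavy atoms by environment: 10× c (aromatic, in 6-ring) → match; 6× O (acyclic) → no; 6× C (acyclic) → no; 2× Cl (acyclic) → no; 1× N (acyclic) → no.
That gives 10 matching atoms.

10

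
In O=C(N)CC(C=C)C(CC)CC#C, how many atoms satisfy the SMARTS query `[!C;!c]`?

2

The query [!C;!c] means: neither aliphatic nor aromatic carbon — same as [!#6].
Check the 13 heavy atoms by environment: 11× C → no; 1× O → match; 1× N → match.
Summing the matching environments: 1 + 1 = 2 matching atoms.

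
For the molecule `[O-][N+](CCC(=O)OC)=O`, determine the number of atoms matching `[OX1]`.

3

The query [OX1] means: aliphatic oxygen with one total connection — typically a carbonyl =O or an oxide.
Check the 9 heavy atoms by environment: 3× C (X4) → no; 1× C (X3) → no; 2× O (X1) → match; 1× O (X2) → no; 1× N (charge +1, X3) → no; 1× O (charge -1, X1) → match.
Summing the matching environments: 2 + 1 = 3 matching atoms.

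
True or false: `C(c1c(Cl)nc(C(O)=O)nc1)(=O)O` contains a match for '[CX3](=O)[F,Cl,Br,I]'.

The pattern [CX3](=O)[F,Cl,Br,I] describes a carbonyl carbon bonded to a halogen — an acyl halide.
The closest candidate here is a carboxylic acid group (-C(=O)OH), but the carbonyl is bonded to -OH, not to a halogen. No other fragment satisfies the full query, so there is no match.

False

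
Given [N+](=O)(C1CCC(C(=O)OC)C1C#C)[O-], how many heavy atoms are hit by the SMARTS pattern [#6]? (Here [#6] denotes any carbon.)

9

Check the 14 heavy atoms by environment: 9× C → match; 1× N (charge +1) → no; 1× O (charge -1) → no; 3× O → no.
That gives 9 matching atoms.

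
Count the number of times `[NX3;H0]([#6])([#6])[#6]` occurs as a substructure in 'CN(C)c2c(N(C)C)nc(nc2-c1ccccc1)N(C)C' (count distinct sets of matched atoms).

[NX3;H0]([#6])([#6])[#6] is the SMARTS for a tertiary amine: a trivalent nitrogen with no H, bonded to three carbons.
The molecule carries 3 separate instances of a dimethylamino group (-N(CH3)2) meeting every constraint; each maps to a distinct set of atoms, giving 3 matches.

3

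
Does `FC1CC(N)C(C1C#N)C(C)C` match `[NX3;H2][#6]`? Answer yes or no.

Yes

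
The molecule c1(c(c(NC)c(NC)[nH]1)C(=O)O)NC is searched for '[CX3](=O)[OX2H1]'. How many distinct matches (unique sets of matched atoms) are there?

1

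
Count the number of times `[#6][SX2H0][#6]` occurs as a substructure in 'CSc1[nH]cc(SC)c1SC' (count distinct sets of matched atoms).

3

[#6][SX2H0][#6] is the SMARTS for a thioether: an aliphatic sulfur bridging two carbons with no H on the sulfur.
The molecule carries 3 separate instances of a methylthio ether (-SCH3) meeting every constraint; each maps to a distinct set of atoms, giving 3 matches.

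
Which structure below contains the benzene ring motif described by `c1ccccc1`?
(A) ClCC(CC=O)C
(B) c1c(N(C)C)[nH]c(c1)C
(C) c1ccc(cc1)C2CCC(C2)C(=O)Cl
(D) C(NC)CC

C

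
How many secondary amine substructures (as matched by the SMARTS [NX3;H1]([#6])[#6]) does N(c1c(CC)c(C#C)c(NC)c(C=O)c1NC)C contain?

3

[NX3;H1]([#6])[#6] is the SMARTS for a secondary amine: a trivalent nitrogen with one H, bonded to two carbons.
The molecule carries 3 separate instances of an N-methylamino group (-NHCH3) meeting every constraint; each maps to a distinct set of atoms, giving 3 matches.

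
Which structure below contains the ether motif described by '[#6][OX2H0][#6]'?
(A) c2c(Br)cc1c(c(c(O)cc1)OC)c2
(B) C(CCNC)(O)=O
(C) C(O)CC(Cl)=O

A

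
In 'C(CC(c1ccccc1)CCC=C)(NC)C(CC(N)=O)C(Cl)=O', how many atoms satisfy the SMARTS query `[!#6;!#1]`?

Check the 23 heavy atoms by environment: 12× C → no; 2× N → match; 6× c (aromatic) → no; 2× O → match; 1× Cl → match.
Summing the matching environments: 2 + 2 + 1 = 5 matching atoms.

5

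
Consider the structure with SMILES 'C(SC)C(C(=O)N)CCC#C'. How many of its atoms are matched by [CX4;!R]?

The query [CX4;!R] means: aliphatic carbon with four total connections, not in a ring.
Check the 11 heavy atoms by environment: 5× C (X4, acyclic) → match; 1× C (X3, acyclic) → no; 1× O (X1, acyclic) → no; 1× N (X3, acyclic) → no; 2× C (X2, acyclic) → no; 1× S (X2, acyclic) → no.
That gives 5 matching atoms.

5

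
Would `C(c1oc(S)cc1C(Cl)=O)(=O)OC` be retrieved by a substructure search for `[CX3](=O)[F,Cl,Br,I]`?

The pattern [CX3](=O)[F,Cl,Br,I] describes a carbonyl carbon bonded to a halogen — an acyl halide.
The molecule carries an acyl chloride (-C(=O)Cl), whose atoms satisfy every constraint of the query, so the pattern matches.

Yes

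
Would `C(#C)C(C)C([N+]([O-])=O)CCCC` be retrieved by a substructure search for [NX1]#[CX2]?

No

The pattern [NX1]#[CX2] describes a nitrogen triple-bonded to a two-connected carbon — a nitrile.
The closest candidate here is a nitro group (-[N+](=O)[O-]), but there is no C#N triple bond. No other fragment satisfies the full query, so there is no match.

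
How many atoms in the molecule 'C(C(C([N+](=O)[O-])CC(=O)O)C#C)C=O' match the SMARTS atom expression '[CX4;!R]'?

4

The query [CX4;!R] means: aliphatic carbon with four total connections, not in a ring.
Check the 14 heavy atoms by environment: 4× C (X4, acyclic) → match; 1× N (charge +1, X3, acyclic) → no; 1× O (charge -1, X1, acyclic) → no; 3× O (X1, acyclic) → no; 2× C (X2, acyclic) → no; 2× C (X3, acyclic) → no; 1× O (X2, acyclic) → no.
That gives 4 matching atoms.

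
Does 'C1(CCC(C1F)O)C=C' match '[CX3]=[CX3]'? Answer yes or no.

The pattern [CX3]=[CX3] describes a non-aromatic C=C double bond between two sp2 carbons — an alkene.
The molecule carries a vinyl group (-CH=CH2), whose atoms satisfy every constraint of the query, so the pattern matches.

Yes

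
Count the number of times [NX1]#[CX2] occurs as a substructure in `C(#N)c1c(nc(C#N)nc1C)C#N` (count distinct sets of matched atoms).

3

[NX1]#[CX2] is the SMARTS for a nitrile: a nitrogen triple-bonded to a two-connected carbon.
The molecule carries 3 separate instances of a nitrile (-C#N) meeting every constraint; each maps to a distinct set of atoms, giving 3 matches.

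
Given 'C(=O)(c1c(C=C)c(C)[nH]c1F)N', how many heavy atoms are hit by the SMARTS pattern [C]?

4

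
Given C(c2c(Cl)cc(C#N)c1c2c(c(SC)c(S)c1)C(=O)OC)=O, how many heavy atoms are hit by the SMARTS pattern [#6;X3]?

The query [#6;X3] means: any carbon (aromatic or not) with three total connections.
Check the 22 heavy atoms by environment: 10× c (aromatic, X3) → match; 2× S (X2) → no; 1× C (X2) → no; 1× N (X1) → no; 2× C (X3) → match; 2× O (X1) → no; 2× C (X4) → no; 1× Cl (X1) → no; 1× O (X2) → no.
Summing the matching environments: 10 + 2 = 12 matching atoms.

12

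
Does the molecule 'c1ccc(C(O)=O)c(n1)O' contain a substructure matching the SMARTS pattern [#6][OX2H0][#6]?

No

The pattern [#6][OX2H0][#6] describes an aliphatic oxygen bridging two carbons with no H on the oxygen — an ether.
The closest candidate here is a hydroxyl group (-OH), but the oxygen has H1, not H0 bridging two carbons. No other fragment satisfies the full query, so there is no match.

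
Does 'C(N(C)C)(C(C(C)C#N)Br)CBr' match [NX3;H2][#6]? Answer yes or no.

No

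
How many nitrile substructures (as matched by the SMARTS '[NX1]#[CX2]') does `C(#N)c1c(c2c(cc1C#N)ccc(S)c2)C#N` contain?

3

[NX1]#[CX2] is the SMARTS for a nitrile: a nitrogen triple-bonded to a two-connected carbon.
The molecule carries 3 separate instances of a nitrile (-C#N) meeting every constraint; each maps to a distinct set of atoms, giving 3 matches.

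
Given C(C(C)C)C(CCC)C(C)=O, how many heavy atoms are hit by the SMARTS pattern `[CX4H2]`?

The query [CX4H2] means: sp3 carbon (X4) with exactly two hydrogens.
Check the 11 heavy atoms by environment: 3× C (H2, X4) → match; 2× C (H1, X4) → no; 1× C (H0, X3) → no; 1× O (H0, X1) → no; 4× C (H3, X4) → no.
That gives 3 matching atoms.

3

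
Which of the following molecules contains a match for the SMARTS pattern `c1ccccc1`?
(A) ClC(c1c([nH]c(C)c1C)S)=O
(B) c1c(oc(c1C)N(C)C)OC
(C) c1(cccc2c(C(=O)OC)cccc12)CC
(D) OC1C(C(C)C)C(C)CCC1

c1ccccc1 describes six aromatic carbons in a ring (a benzene ring).
(A) has a methyl group (-CH3) but no six-membered all-carbon aromatic ring is present.
(B) has a methyl group (-CH3) but no six-membered all-carbon aromatic ring is present.
(C) contains the required atom environment, so the pattern matches.
(D) has a methyl group (-CH3) but no six-membered all-carbon aromatic ring is present.
So the answer is (C).

C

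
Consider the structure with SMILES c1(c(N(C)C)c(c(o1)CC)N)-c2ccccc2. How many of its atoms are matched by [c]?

10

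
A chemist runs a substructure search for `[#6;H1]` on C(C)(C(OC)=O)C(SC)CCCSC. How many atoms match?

The query [#6;H1] means: any carbon bearing exactly one hydrogen.
Check the 14 heavy atoms by environment: 4× C (H3) → no; 2× C (H1) → match; 3× C (H2) → no; 1× C (H0) → no; 2× O (H0) → no; 2× S (H0) → no.
That gives 2 matching atoms.

2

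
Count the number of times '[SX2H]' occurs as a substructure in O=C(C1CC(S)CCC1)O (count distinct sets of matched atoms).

1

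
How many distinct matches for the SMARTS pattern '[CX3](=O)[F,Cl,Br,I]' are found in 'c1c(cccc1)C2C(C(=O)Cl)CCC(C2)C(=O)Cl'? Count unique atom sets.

[CX3](=O)[F,Cl,Br,I] is the SMARTS for an acyl halide: a carbonyl carbon bonded to a halogen.
The molecule carries 2 separate instances of an acyl chloride (-C(=O)Cl) meeting every constraint; each maps to a distinct set of atoms, giving 2 matches.

2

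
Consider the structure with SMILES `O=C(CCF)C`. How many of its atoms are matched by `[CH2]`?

Check the 6 heavy atoms by environment: 2× C (H2) → match; 1× C (H0) → no; 1× O (H0) → no; 1× C (H3) → no; 1× F (H0) → no.
That gives 2 matching atoms.

2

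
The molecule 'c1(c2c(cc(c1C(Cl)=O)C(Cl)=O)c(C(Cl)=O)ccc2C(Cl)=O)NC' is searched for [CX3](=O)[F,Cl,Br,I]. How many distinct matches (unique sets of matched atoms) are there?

4

[CX3](=O)[F,Cl,Br,I] is the SMARTS for an acyl halide: a carbonyl carbon bonded to a halogen.
The molecule carries 4 separate instances of an acyl chloride (-C(=O)Cl) meeting every constraint; each maps to a distinct set of atoms, giving 4 matches.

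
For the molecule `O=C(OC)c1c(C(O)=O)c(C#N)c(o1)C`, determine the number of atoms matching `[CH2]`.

0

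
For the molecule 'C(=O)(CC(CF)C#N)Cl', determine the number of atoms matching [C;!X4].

2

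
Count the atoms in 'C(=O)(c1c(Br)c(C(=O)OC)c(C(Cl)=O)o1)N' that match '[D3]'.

7

The query [D3] means: atom with exactly three heavy-atom neighbours.
Check the 16 heavy atoms by environment: 1× o (aromatic, D2) → no; 4× c (aromatic, D3) → match; 1× Br (D1) → no; 3× C (D3) → match; 3× O (D1) → no; 1× O (D2) → no; 1× C (D1) → no; 1× Cl (D1) → no; 1× N (D1) → no.
Summing the matching environments: 4 + 3 = 7 matching atoms.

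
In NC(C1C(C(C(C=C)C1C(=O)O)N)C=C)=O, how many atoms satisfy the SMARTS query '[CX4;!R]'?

0

The query [CX4;!R] means: aliphatic carbon with four total connections, not in a ring.
Check the 16 heavy atoms by environment: 5× C (X4, in 5-ring) → no; 2× N (X3, acyclic) → no; 6× C (X3, acyclic) → no; 2× O (X1, acyclic) → no; 1× O (X2, acyclic) → no.
No environment satisfies the query, so 0 matching atoms.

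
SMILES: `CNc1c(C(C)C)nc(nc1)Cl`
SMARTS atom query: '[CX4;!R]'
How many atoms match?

4

The query [CX4;!R] means: aliphatic carbon with four total connections, not in a ring.
Check the 12 heavy atoms by environment: 2× n (aromatic, X2, in 6-ring) → no; 4× c (aromatic, X3, in 6-ring) → no; 1× Cl (X1, acyclic) → no; 1× N (X3, acyclic) → no; 4× C (X4, acyclic) → match.
That gives 4 matching atoms.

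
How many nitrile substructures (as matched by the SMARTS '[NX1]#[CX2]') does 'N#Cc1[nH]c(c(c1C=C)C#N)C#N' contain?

[NX1]#[CX2] is the SMARTS for a nitrile: a nitrogen triple-bonded to a two-connected carbon.
The molecule carries 3 separate instances of a nitrile (-C#N) meeting every constraint; each maps to a distinct set of atoms, giving 3 matches.

3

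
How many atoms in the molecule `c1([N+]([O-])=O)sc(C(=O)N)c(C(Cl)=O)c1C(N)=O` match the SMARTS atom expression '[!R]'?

12

The query [!R] means: !R matches any atom not in a ring.
Check the 17 heavy atoms by environment: 1× s (aromatic, in 5-ring) → no; 4× c (aromatic, in 5-ring) → no; 3× C (acyclic) → match; 4× O (acyclic) → match; 2× N (acyclic) → match; 1× Cl (acyclic) → match; 1× N (charge +1, acyclic) → match; 1× O (charge -1, acyclic) → match.
Summing the matching environments: 3 + 4 + 2 + 1 + 1 + 1 = 12 matching atoms.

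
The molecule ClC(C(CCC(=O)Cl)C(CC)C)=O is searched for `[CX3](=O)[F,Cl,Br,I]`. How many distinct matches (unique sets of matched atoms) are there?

[CX3](=O)[F,Cl,Br,I] is the SMARTS for an acyl halide: a carbonyl carbon bonded to a halogen.
The molecule carries 2 separate instances of an acyl chloride (-C(=O)Cl) meeting every constraint; each maps to a distinct set of atoms, giving 2 matches.

2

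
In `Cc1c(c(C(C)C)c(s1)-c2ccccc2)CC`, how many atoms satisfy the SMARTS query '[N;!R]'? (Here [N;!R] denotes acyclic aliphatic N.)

0

The query [N;!R] means: aliphatic nitrogen not in a ring.
Check the 17 heavy atoms by environment: 1× s (aromatic, in 5-ring) → no; 4× c (aromatic, in 5-ring) → no; 6× C (acyclic) → no; 6× c (aromatic, in 6-ring) → no.
No environment satisfies the query, so 0 matching atoms.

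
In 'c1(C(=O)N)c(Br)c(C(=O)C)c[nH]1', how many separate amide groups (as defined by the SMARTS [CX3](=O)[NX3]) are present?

1

[CX3](=O)[NX3] is the SMARTS for an amide: a carbonyl carbon bonded to a trivalent nitrogen.
Exactly one fragment in the molecule meets all constraints, giving 1 match.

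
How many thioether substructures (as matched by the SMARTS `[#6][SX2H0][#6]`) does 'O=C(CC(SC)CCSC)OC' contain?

2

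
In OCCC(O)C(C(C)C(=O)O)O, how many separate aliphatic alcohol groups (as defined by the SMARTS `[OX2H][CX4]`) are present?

[OX2H][CX4] is the SMARTS for an aliphatic alcohol: a hydroxyl oxygen bound to an sp3 (X4) carbon.
The molecule carries 3 separate instances of a hydroxyl group (-OH) meeting every constraint; each maps to a distinct set of atoms, giving 3 matches.

3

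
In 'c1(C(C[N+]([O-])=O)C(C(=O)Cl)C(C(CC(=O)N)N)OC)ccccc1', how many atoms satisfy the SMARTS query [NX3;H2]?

The query [NX3;H2] means: aliphatic N with 3 total connections, two of them H — an -NH2 nitrogen (amine or amide).
Check the 24 heavy atoms by environment: 2× C (H2, X4) → no; 4× C (H1, X4) → no; 2× N (H2, X3) → match; 1× N (charge +1, H0, X3) → no; 1× O (charge -1, H0, X1) → no; 3× O (H0, X1) → no; 1× O (H0, X2) → no; 1× C (H3, X4) → no; 2× C (H0, X3) → no; 1× Cl (H0, X1) → no; 1× c (aromatic, H0, X3) → no; 5× c (aromatic, H1, X3) → no.
That gives 2 matching atoms.

2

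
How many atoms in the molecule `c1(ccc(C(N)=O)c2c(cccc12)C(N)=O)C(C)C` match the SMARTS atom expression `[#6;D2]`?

5

Check the 19 heavy atoms by environment: 5× c (aromatic, D3) → no; 5× c (aromatic, D2) → match; 3× C (D3) → no; 2× O (D1) → no; 2× N (D1) → no; 2× C (D1) → no.
That gives 5 matching atoms.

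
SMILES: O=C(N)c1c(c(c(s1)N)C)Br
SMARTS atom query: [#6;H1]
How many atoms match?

0

The query [#6;H1] means: any carbon bearing exactly one hydrogen.
Check the 11 heavy atoms by environment: 1× s (aromatic, H0) → no; 4× c (aromatic, H0) → no; 1× C (H3) → no; 2× N (H2) → no; 1× Br (H0) → no; 1× C (H0) → no; 1× O (H0) → no.
No environment satisfies the query, so 0 matching atoms.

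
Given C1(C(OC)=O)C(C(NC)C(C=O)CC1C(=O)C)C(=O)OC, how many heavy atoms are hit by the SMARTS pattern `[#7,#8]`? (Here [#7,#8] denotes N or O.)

The query [#7,#8] means: nitrogen or oxygen (comma = OR).
Check the 21 heavy atoms by environment: 14× C → no; 1× N → match; 6× O → match.
Summing the matching environments: 1 + 6 = 7 matching atoms.

7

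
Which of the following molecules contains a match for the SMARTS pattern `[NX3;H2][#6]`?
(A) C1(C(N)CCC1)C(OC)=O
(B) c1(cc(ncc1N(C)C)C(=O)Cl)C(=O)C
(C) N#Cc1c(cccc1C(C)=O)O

[NX3;H2][#6] describes a trivalent nitrogen with two H attached to carbon (a primary amine).
(A) contains a primary amino group (-NH2), which satisfies every atom and bond constraint.
(B) has a dimethylamino group (-N(CH3)2) but the nitrogen has H0, not H2.
(C) has a nitrile (-C#N) but the nitrogen is NX1 (triple-bonded), not NX3 with two H.
So the answer is (A).

A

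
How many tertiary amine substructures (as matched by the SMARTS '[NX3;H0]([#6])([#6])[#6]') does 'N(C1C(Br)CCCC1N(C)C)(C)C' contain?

[NX3;H0]([#6])([#6])[#6] is the SMARTS for a tertiary amine: a trivalent nitrogen with no H, bonded to three carbons.
The molecule carries 2 separate instances of a dimethylamino group (-N(CH3)2) meeting every constraint; each maps to a distinct set of atoms, giving 2 matches.

2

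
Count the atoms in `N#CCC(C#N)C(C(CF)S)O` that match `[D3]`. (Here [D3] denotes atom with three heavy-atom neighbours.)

3

The query [D3] means: atom with exactly three heavy-atom neighbours.
Check the 12 heavy atoms by environment: 4× C (D2) → no; 3× C (D3) → match; 1× S (D1) → no; 1× F (D1) → no; 1× O (D1) → no; 2× N (D1) → no.
That gives 3 matching atoms.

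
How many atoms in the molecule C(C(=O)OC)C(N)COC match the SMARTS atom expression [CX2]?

0

The query [CX2] means: C with X2: aliphatic carbon with exactly 2 total connections.
Check the 10 heavy atoms by environment: 5× C (X4) → no; 1× C (X3) → no; 1× O (X1) → no; 2× O (X2) → no; 1× N (X3) → no.
No environment satisfies the query, so 0 matching atoms.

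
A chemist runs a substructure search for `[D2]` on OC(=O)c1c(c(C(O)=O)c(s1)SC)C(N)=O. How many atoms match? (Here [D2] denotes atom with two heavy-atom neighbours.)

The query [D2] means: atom with exactly two heavy-atom neighbours.
Check the 16 heavy atoms by environment: 1× s (aromatic, D2) → match; 4× c (aromatic, D3) → no; 1× S (D2) → match; 1× C (D1) → no; 3× C (D3) → no; 5× O (D1) → no; 1× N (D1) → no.
Summing the matching environments: 1 + 1 = 2 matching atoms.

2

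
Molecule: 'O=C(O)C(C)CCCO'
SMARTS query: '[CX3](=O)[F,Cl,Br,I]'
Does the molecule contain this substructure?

The pattern [CX3](=O)[F,Cl,Br,I] describes a carbonyl carbon bonded to a halogen — an acyl halide.
The closest candidate here is a carboxylic acid group (-C(=O)OH), but the carbonyl is bonded to -OH, not to a halogen. No other fragment satisfies the full query, so there is no match.

No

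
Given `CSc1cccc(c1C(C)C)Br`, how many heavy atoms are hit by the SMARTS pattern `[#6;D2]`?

3

Check the 12 heavy atoms by environment: 3× c (aromatic, D2) → match; 3× c (aromatic, D3) → no; 1× S (D2) → no; 3× C (D1) → no; 1× C (D3) → no; 1× Br (D1) → no.
That gives 3 matching atoms.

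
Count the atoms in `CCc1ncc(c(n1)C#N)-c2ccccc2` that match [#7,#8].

3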